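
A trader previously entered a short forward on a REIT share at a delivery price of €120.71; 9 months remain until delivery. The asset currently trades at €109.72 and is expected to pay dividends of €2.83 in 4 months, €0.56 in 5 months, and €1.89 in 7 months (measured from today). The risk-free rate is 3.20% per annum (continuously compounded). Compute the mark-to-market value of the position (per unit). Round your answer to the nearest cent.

PV(remaining dividends) I = 2.83·e^(−0.0320·4/12) + 0.56·e^(−0.0320·5/12) + 1.89·e^(−0.0320·7/12) = 5.2076
Current forward F = (S − I)·e^(rT) = (109.72 − 5.2076)·e^(0.0320·9/12) = 104.5124 × 1.024290 = 107.0510
Value (long) = (F − K)·e^(−rT) = (107.0510 − 120.71) × 0.976286 = -13.3351
Short position value = −(long value) = €13.34

€13.34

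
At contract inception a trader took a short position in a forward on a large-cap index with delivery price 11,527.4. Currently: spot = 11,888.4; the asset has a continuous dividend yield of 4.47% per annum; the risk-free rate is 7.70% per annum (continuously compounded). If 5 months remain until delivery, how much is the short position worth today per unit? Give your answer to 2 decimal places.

-505.60

Current fair forward for the remaining 5 months: F = S·e^((r − q)·T), (r − q) = 0.0770 − 0.0447 = 0.0323
F = 11888.4 · e^(0.0323 × 5/12) = 11888.4 × 1.01354930 = 12049.4795
Value of long forward = (F − K)·e^(−rT) = (12049.4795 − 11527.4) · e^(−0.0770·5/12)
= 522.0795 × 0.96842588 = 505.60
Short position value = −(long value) = -505.60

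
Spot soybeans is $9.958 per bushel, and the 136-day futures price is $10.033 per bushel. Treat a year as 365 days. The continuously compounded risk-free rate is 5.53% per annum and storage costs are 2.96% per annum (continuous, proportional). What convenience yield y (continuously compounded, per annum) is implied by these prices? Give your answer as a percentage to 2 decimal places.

F = S·e^((r+u−y)T) ⇒ (r+u−y) = ln(F/S)/T
ln(10.033/9.958) = 0.007503; /T ⇒ 0.020137
y = r + u − ln(F/S)/T = 0.0553 + 0.0296 − 0.020137 = 0.064763
y = 6.48%

6.48%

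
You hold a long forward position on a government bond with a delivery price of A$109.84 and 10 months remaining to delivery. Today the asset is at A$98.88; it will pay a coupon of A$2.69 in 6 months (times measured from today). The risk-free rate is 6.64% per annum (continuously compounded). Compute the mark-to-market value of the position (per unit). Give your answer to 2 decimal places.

PV(remaining coupons) I = 2.69·e^(−0.0664·6/12) = 2.6022
Current forward F = (S − I)·e^(rT) = (98.88 − 2.6022)·e^(0.0664·10/12) = 96.2778 × 1.056893 = 101.7553
Value (long) = (F − K)·e^(−rT) = (101.7553 − 109.84) × 0.946170 = -7.6495
Value = -A$7.65

-A$7.65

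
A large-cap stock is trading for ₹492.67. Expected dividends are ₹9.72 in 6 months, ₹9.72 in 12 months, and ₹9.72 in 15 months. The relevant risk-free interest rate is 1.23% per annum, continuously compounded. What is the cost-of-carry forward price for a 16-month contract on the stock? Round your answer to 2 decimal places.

₹471.51

PV(dividends) I = 9.72·e^(−0.0123·6/12) + 9.72·e^(−0.0123·12/12) + 9.72·e^(−0.0123·15/12)
I = 9.6604 + 9.6012 + 9.5717 = 28.8333
F = (S − I)·e^(rT) = (492.67 − 28.8333) · e^(0.0123·16/12)
= 463.8367 · e^0.016400 = 463.8367 × 1.016535 = ₹471.51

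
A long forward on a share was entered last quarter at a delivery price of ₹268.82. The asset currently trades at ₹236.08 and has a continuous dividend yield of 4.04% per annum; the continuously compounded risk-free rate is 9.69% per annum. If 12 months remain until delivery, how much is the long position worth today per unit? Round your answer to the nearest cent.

Current fair forward for the remaining 12 months: F = S·e^((r − q)·T), (r − q) = 0.0969 − 0.0404 = 0.0565
F = 236.08 · e^(0.0565 × 12/12) = 236.08 × 1.058127 = 249.8026
Value of long forward = (F − K)·e^(−rT) = (249.8026 − 268.82) · e^(−0.0969·12/12)
= -19.0174 × 0.907647 = -17.26

-₹17.26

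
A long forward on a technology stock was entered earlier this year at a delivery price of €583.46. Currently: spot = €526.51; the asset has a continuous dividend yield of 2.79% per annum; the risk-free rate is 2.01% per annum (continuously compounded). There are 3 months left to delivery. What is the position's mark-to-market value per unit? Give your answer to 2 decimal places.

Current fair forward for the remaining 3 months: F = S·e^((r − q)·T), (r − q) = 0.0201 − 0.0279 = -0.0078
F = 526.51 · e^(-0.0078 × 3/12) = 526.51 × 0.998052 = 525.4844
Value of long forward = (F − K)·e^(−rT) = (525.4844 − 583.46) · e^(−0.0201·3/12)
= -57.9756 × 0.994988 = -57.69

-€57.69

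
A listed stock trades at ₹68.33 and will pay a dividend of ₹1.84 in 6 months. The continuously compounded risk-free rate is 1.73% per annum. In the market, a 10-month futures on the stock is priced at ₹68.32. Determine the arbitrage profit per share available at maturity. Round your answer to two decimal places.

₹0.85 per share

PV(dividends) I = 1.84·e^(−0.0173·6/12) = 1.8242
Fair futures F* = (S − I)·e^(rT) = (68.33 − 1.8242)·e^0.014417 = 66.5058 × 1.014521 = 67.4715
Market ₹68.32 > fair 67.4715: forward overpriced → cash-and-carry (borrow at r, buy the stock and collect the dividends, short the forward).
Profit at T = |F_mkt − F*| = |68.32 − 67.4715| = ₹0.85 per share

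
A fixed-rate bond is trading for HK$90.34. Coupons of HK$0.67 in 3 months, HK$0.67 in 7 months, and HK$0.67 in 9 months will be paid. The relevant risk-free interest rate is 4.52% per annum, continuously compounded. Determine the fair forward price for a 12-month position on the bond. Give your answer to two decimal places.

PV(coupons) I = 0.67·e^(−0.0452·3/12) + 0.67·e^(−0.0452·7/12) + 0.67·e^(−0.0452·9/12)
I = 0.6625 + 0.6526 + 0.6477 = 1.9628
F = (S − I)·e^(rT) = (90.34 − 1.9628) · e^(0.0452·12/12)
= 88.3772 · e^0.045200 = 88.3772 × 1.046237 = HK$92.46

HK$92.46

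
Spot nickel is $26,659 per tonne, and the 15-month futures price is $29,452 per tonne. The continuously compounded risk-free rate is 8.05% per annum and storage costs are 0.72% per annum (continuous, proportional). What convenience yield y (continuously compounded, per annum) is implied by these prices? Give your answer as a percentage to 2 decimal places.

F = S·e^((r+u−y)T) ⇒ (r+u−y) = ln(F/S)/T
ln(29452/26659) = 0.099635; /T ⇒ 0.079708
y = r + u − ln(F/S)/T = 0.0805 + 0.0072 − 0.079708 = 0.007992
y = 0.80%

0.80%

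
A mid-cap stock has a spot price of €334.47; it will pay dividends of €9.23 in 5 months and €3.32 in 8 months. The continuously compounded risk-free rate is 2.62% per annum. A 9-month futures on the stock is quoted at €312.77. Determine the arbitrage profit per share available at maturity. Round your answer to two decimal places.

€15.70 per share

PV(dividends) I = 9.23·e^(−0.0262·5/12) + 3.32·e^(−0.0262·8/12) = 12.3923
Fair futures F* = (S − I)·e^(rT) = (334.47 − 12.3923)·e^0.019650 = 322.0777 × 1.019844 = 328.4690
Market €312.77 < fair 328.4690: forward underpriced → reverse cash-and-carry (short the stock, invest proceeds at r, pay the dividends, go long the forward).
Profit at T = |F_mkt − F*| = |312.77 − 328.4690| = €15.70 per share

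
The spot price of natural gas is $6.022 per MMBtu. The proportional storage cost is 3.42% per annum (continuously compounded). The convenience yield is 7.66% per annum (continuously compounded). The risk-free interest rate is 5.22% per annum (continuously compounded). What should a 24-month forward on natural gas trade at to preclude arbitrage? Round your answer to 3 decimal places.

Net carry = r + u − y = 0.0522 + 0.0342 − 0.0766 = 0.0098
F = S·e^((r+u−y)T) = 6.022 · e^(0.0098 × 24/12) = 6.022 · e^0.019600
= 6.022 × 1.019793 = $6.141 per MMBtu

$6.141 per MMBtu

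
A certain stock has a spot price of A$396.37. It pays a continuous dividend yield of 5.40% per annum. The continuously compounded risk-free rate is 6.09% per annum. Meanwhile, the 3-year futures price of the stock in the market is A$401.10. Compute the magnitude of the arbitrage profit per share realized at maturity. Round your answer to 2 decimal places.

Fair futures: F* = S·e^(carry·T), with carry = (r − q) = 0.0609 − 0.0540 = 0.0069
F* = 396.37 · e^(0.0069 × 3) = 396.37 · e^0.020700 = 396.37 × 1.020916 = A$404.6605
Market A$401.10 < fair A$404.6605: forward underpriced → reverse cash-and-carry (short spot, go long the forward).
At maturity, profit = |F_mkt − F*| = |401.10 − 404.6605| = A$3.56 per share

A$3.56 per share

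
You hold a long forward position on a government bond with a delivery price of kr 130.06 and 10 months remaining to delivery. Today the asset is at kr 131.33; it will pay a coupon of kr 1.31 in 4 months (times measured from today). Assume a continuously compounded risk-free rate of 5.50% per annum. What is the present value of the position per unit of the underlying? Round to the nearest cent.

PV(remaining coupons) I = 1.31·e^(−0.0550·4/12) = 1.2862
Current forward F = (S − I)·e^(rT) = (131.33 − 1.2862)·e^(0.0550·10/12) = 130.0438 × 1.046900 = 136.1429
Value (long) = (F − K)·e^(−rT) = (136.1429 − 130.06) × 0.955201 = 5.8104
Value = kr 5.81

kr 5.81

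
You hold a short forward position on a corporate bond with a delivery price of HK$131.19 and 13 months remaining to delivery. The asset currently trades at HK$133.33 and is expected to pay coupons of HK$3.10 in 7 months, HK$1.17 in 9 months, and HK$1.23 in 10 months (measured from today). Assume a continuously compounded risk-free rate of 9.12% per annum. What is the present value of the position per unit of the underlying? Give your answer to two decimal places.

PV(remaining coupons) I = 3.10·e^(−0.0912·7/12) + 1.17·e^(−0.0912·9/12) + 1.23·e^(−0.0912·10/12) = 5.1720
Current forward F = (S − I)·e^(rT) = (133.33 − 5.1720)·e^(0.0912·13/12) = 128.1580 × 1.103846 = 141.4667
Value (long) = (F − K)·e^(−rT) = (141.4667 − 131.19) × 0.905924 = 9.3099
Short position value = −(long value) = -HK$9.31

-HK$9.31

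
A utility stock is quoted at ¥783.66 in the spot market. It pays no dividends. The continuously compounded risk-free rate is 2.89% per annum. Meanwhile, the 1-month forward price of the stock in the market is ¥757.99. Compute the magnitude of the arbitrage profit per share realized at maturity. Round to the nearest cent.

¥27.56 per share

Fair forward: F* = S·e^(carry·T), with carry = r = 0.0289
F* = 783.66 · e^(0.0289 × 1/12) = 783.66 · e^0.002408 = 783.66 × 1.002411 = ¥785.5494
Market ¥757.99 < fair ¥785.5494: forward underpriced → reverse cash-and-carry (short spot, go long the forward).
At maturity, profit = |F_mkt − F*| = |757.99 − 785.5494| = ¥27.56 per share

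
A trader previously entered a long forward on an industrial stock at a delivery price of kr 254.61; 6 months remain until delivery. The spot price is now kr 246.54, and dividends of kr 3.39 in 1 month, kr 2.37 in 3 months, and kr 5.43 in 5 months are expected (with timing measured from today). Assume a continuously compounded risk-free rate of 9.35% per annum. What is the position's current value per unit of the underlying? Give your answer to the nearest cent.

-kr 7.34

PV(remaining dividends) I = 3.39·e^(−0.0935·1/12) + 2.37·e^(−0.0935·3/12) + 5.43·e^(−0.0935·5/12) = 10.9015
Current forward F = (S − I)·e^(rT) = (246.54 − 10.9015)·e^(0.0935·6/12) = 235.6385 × 1.047860 = 246.9162
Value (long) = (F − K)·e^(−rT) = (246.9162 − 254.61) × 0.954326 = -7.3424
Value = -kr 7.34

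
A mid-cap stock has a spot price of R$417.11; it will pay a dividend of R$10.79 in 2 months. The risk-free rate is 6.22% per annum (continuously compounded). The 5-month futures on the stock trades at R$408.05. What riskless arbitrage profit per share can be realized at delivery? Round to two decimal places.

PV(dividends) I = 10.79·e^(−0.0622·2/12) = 10.6787
Fair futures F* = (S − I)·e^(rT) = (417.11 − 10.6787)·e^0.025917 = 406.4313 × 1.026256 = 417.1026
Market R$408.05 < fair 417.1026: forward underpriced → reverse cash-and-carry (short the stock, invest proceeds at r, pay the dividends, go long the forward).
Profit at T = |F_mkt − F*| = |408.05 − 417.1026| = R$9.05 per share

R$9.05 per share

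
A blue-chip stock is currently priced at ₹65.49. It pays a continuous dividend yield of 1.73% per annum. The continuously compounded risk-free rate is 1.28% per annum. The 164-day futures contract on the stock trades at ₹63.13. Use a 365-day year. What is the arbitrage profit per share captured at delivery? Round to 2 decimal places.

₹2.23 per share

Fair futures: F* = S·e^(carry·T), with carry = (r − q) = 0.0128 − 0.0173 = -0.0045
F* = 65.49 · e^(-0.0045 × 164/365) = 65.49 · e^-0.002022 = 65.49 × 0.997980 = ₹65.3577
Market ₹63.13 < fair ₹65.3577: forward underpriced → reverse cash-and-carry (short spot, go long the forward).
At maturity, profit = |F_mkt − F*| = |63.13 − 65.3577| = ₹2.23 per share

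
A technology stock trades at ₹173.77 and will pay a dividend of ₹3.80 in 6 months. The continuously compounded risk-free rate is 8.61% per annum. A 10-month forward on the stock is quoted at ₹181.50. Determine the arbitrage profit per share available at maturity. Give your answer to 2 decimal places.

PV(dividends) I = 3.80·e^(−0.0861·6/12) = 3.6399
Fair forward F* = (S − I)·e^(rT) = (173.77 − 3.6399)·e^0.071750 = 170.1301 × 1.074387 = 182.7856
Market ₹181.50 < fair 182.7856: forward underpriced → reverse cash-and-carry (short the stock, invest proceeds at r, pay the dividends, go long the forward).
Profit at T = |F_mkt − F*| = |181.50 − 182.7856| = ₹1.29 per share

₹1.29 per share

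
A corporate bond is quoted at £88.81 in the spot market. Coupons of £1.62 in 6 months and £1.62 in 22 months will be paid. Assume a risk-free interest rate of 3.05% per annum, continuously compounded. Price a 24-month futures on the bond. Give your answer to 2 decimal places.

£91.07

PV(coupons) I = 1.62·e^(−0.0305·6/12) + 1.62·e^(−0.0305·22/12)
I = 1.5955 + 1.5319 = 3.1274
F = (S − I)·e^(rT) = (88.81 − 3.1274) · e^(0.0305·24/12)
= 85.6826 · e^0.061000 = 85.6826 × 1.062899 = £91.07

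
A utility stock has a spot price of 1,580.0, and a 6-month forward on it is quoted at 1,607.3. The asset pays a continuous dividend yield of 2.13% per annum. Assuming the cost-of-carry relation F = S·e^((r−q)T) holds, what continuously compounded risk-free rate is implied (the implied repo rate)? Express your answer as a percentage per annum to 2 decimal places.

5.56%

From F = S·e^((r−q)T): (r − q) = ln(F/S)/T
ln(1607.3/1580.0) = ln(1.017278) = 0.017130
(r − q) = 0.017130 / (6/12) = 0.034260
r = ln(F/S)/T + q = 0.034260 + 0.0213 = 0.055560
r = 5.56%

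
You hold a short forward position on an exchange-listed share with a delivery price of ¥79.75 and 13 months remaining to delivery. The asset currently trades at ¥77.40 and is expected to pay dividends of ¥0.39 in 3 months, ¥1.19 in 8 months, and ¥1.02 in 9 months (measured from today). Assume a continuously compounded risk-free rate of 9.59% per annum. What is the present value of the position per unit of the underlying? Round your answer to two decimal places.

PV(remaining dividends) I = 0.39·e^(−0.0959·3/12) + 1.19·e^(−0.0959·8/12) + 1.02·e^(−0.0959·9/12) = 2.4463
Current forward F = (S − I)·e^(rT) = (77.40 − 2.4463)·e^(0.0959·13/12) = 74.9537 × 1.109480 = 83.1596
Value (long) = (F − K)·e^(−rT) = (83.1596 − 79.75) × 0.901323 = 3.0732
Short position value = −(long value) = -¥3.07

-¥3.07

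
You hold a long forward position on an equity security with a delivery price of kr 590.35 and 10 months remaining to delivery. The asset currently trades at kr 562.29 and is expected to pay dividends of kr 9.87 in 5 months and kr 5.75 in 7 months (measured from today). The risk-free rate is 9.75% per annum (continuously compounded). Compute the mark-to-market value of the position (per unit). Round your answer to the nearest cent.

kr 3.10

PV(remaining dividends) I = 9.87·e^(−0.0975·5/12) + 5.75·e^(−0.0975·7/12) = 14.9092
Current forward F = (S − I)·e^(rT) = (562.29 − 14.9092)·e^(0.0975·10/12) = 547.3808 × 1.084642 = 593.7122
Value (long) = (F − K)·e^(−rT) = (593.7122 − 590.35) × 0.921963 = 3.0998
Value = kr 3.10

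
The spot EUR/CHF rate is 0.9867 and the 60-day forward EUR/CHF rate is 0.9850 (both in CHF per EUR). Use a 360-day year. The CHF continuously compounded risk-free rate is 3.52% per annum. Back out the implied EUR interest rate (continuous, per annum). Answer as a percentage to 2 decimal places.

4.55%

F = S·e^((r_CHF − r_EUR)T) ⇒ r_EUR = r_CHF − ln(F/S)/T
ln(0.9850/0.9867) = -0.001724; /(60/360) = -0.010344
r_EUR = 0.0352 + 0.010344 = 0.045544
r_EUR = 4.55%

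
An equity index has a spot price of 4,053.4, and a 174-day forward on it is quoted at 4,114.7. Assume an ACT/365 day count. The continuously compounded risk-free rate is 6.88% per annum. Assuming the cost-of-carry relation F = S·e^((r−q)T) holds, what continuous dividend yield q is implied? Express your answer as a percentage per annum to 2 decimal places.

3.73%

From F = S·e^((r−q)T): (r − q) = ln(F/S)/T
ln(4114.7/4053.4) = ln(1.015123) = 0.015010
(r − q) = 0.015010 / (174/365) = 0.031486
q = r − ln(F/S)/T = 0.0688 − 0.031486 = 0.037314
q = 3.73%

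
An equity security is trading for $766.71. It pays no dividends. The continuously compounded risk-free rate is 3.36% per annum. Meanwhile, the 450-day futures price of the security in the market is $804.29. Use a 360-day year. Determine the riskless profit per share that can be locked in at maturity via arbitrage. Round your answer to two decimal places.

Fair futures: F* = S·e^(carry·T), with carry = r = 0.0336
F* = 766.71 · e^(0.0336 × 450/360) = 766.71 · e^0.042000 = 766.71 × 1.042894 = $799.5973
Market $804.29 > fair $799.5973: forward overpriced → cash-and-carry (buy spot, short the forward).
At maturity, profit = |F_mkt − F*| = |804.29 − 799.5973| = $4.69 per share

$4.69 per share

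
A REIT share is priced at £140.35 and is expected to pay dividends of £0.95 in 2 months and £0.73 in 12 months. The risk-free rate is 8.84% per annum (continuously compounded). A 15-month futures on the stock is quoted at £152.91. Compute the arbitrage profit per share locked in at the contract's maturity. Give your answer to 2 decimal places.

PV(dividends) I = 0.95·e^(−0.0884·2/12) + 0.73·e^(−0.0884·12/12) = 1.6043
Fair futures F* = (S − I)·e^(rT) = (140.35 − 1.6043)·e^0.110500 = 138.7457 × 1.116836 = 154.9562
Market £152.91 < fair 154.9562: forward underpriced → reverse cash-and-carry (short the stock, invest proceeds at r, pay the dividends, go long the forward).
Profit at T = |F_mkt − F*| = |152.91 − 154.9562| = £2.05 per share

£2.05 per share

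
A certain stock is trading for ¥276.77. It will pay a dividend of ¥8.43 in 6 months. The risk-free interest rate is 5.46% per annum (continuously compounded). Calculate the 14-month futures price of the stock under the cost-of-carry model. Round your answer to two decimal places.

PV(dividends) I = 8.43·e^(−0.0546·6/12)
I = 8.2030
F = (S − I)·e^(rT) = (276.77 − 8.2030) · e^(0.0546·14/12)
= 268.5670 · e^0.063700 = 268.5670 × 1.065773 = ¥286.23

¥286.23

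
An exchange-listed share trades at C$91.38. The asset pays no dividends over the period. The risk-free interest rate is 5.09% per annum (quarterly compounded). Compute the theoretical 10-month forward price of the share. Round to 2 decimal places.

F = S · (1+r/4)^(4T)
= 91.38 × 1.043050
F = C$95.31

C$95.31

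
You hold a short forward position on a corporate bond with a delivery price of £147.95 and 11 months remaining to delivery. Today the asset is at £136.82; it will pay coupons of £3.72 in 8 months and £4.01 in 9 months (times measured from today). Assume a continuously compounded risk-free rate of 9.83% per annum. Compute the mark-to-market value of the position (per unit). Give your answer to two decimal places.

PV(remaining coupons) I = 3.72·e^(−0.0983·8/12) + 4.01·e^(−0.0983·9/12) = 7.2090
Current forward F = (S − I)·e^(rT) = (136.82 − 7.2090)·e^(0.0983·11/12) = 129.6110 × 1.094293 = 141.8324
Value (long) = (F − K)·e^(−rT) = (141.8324 − 147.95) × 0.913832 = -5.5905
Short position value = −(long value) = £5.59

£5.59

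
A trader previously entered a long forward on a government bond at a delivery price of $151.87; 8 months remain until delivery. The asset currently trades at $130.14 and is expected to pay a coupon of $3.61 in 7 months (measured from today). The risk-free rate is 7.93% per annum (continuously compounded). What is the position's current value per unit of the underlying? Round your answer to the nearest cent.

-$17.36

PV(remaining coupons) I = 3.61·e^(−0.0793·7/12) = 3.4468
Current forward F = (S − I)·e^(rT) = (130.14 − 3.4468)·e^(0.0793·8/12) = 126.6932 × 1.054289 = 133.5712
Value (long) = (F − K)·e^(−rT) = (133.5712 − 151.87) × 0.948506 = -17.3565
Value = -$17.36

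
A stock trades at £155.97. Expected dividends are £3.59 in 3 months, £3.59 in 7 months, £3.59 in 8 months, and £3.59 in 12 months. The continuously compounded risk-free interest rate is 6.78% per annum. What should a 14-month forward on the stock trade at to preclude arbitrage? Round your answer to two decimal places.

£153.91

PV(dividends) I = 3.59·e^(−0.0678·3/12) + 3.59·e^(−0.0678·7/12) + 3.59·e^(−0.0678·8/12) + 3.59·e^(−0.0678·12/12)
I = 3.5297 + 3.4508 + 3.4313 + 3.3547 = 13.7665
F = (S − I)·e^(rT) = (155.97 − 13.7665) · e^(0.0678·14/12)
= 142.2035 · e^0.079100 = 142.2035 × 1.082313 = £153.91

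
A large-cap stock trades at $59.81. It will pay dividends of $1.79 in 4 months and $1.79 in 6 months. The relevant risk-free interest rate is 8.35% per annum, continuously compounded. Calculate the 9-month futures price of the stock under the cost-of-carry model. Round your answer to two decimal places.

PV(dividends) I = 1.79·e^(−0.0835·4/12) + 1.79·e^(−0.0835·6/12)
I = 1.7409 + 1.7168 = 3.4577
F = (S − I)·e^(rT) = (59.81 − 3.4577) · e^(0.0835·9/12)
= 56.3523 · e^0.062625 = 56.3523 × 1.064628 = $59.99

$59.99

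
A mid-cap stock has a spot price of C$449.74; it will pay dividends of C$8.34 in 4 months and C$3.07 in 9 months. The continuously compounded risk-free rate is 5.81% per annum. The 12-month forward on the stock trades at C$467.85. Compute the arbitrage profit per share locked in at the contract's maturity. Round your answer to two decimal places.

PV(dividends) I = 8.34·e^(−0.0581·4/12) + 3.07·e^(−0.0581·9/12) = 11.1191
Fair forward F* = (S − I)·e^(rT) = (449.74 − 11.1191)·e^0.058100 = 438.6209 × 1.059821 = 464.8596
Market C$467.85 > fair 464.8596: forward overpriced → cash-and-carry (borrow at r, buy the stock and collect the dividends, short the forward).
Profit at T = |F_mkt − F*| = |467.85 − 464.8596| = C$2.99 per share

C$2.99 per share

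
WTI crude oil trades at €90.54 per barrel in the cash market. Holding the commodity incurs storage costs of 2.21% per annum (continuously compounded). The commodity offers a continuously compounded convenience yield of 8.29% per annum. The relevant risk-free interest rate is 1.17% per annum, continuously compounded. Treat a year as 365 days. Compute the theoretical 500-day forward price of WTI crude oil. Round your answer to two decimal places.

€84.65 per barrel

Net carry = r + u − y = 0.0117 + 0.0221 − 0.0829 = -0.0491
F = S·e^((r+u−y)T) = 90.54 · e^(-0.0491 × 500/365) = 90.54 · e^-0.067260
= 90.54 × 0.934952 = €84.65 per barrel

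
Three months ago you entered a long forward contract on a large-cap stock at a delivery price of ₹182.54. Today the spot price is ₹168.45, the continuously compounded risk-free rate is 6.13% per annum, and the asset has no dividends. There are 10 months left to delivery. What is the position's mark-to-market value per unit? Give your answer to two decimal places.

Current fair forward for the remaining 10 months: F = S·e^(r·T), r = 0.0613
F = 168.45 · e^(0.0613 × 10/12) = 168.45 × 1.052411 = 177.2786
Value of long forward = (F − K)·e^(−rT) = (177.2786 − 182.54) · e^(−0.0613·10/12)
= -5.2614 × 0.950199 = -5.00

-₹5.00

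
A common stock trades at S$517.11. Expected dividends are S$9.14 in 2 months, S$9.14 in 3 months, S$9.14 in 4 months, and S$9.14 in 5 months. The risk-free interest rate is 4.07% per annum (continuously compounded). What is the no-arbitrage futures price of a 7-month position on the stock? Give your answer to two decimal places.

S$492.54

PV(dividends) I = 9.14·e^(−0.0407·2/12) + 9.14·e^(−0.0407·3/12) + 9.14·e^(−0.0407·4/12) + 9.14·e^(−0.0407·5/12)
I = 9.0782 + 9.0475 + 9.0168 + 8.9863 = 36.1288
F = (S − I)·e^(rT) = (517.11 − 36.1288) · e^(0.0407·7/12)
= 480.9812 · e^0.023742 = 480.9812 × 1.024026 = S$492.54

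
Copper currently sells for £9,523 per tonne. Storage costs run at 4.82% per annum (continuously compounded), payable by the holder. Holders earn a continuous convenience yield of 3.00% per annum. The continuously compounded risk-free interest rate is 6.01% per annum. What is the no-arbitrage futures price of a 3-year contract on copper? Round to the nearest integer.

£12,045 per tonne

Net carry = r + u − y = 0.0601 + 0.0482 − 0.0300 = 0.0783
F = S·e^((r+u−y)T) = 9523 · e^(0.0783 × 3) = 9523 · e^0.234900
= 9523 × 1.264782 = £12,045 per tonne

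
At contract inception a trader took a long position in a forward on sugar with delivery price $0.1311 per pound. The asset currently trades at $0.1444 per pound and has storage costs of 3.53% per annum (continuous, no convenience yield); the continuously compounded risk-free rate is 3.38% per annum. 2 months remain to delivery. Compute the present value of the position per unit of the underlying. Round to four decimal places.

Current fair forward for the remaining 2 months: F = S·e^((r + u)·T), (r + u) = 0.0338 + 0.0353 = 0.0691
F = 0.1444 · e^(0.0691 × 2/12) = 0.1444 × 1.011583 = 0.1461
Value of long forward = (F − K)·e^(−rT) = (0.1461 − 0.1311) · e^(−0.0338·2/12)
= 0.0150 × 0.994383 = 0.0149

$0.0149 per pound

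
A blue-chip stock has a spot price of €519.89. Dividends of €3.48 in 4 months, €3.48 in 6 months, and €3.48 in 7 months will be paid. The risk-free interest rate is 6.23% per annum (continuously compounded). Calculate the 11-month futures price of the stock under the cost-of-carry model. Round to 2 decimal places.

PV(dividends) I = 3.48·e^(−0.0623·4/12) + 3.48·e^(−0.0623·6/12) + 3.48·e^(−0.0623·7/12)
I = 3.4085 + 3.3733 + 3.3558 = 10.1376
F = (S − I)·e^(rT) = (519.89 − 10.1376) · e^(0.0623·11/12)
= 509.7524 · e^0.057108 = 509.7524 × 1.058770 = €539.71

€539.71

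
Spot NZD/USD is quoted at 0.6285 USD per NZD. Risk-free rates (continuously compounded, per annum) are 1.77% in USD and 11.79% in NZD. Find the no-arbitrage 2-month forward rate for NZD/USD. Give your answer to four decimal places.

0.6181

F = S·e^((r_USD − r_NZD)T) = 0.6285 · e^((0.0177 − 0.1179) × 2/12)
= 0.6285 · e^-0.016700 = 0.6285 × 0.983439
F = 0.6181 USD per NZD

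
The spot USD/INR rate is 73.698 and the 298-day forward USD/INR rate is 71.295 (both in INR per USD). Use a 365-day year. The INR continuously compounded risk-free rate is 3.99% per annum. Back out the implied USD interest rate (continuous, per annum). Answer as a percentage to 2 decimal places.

8.05%

F = S·e^((r_INR − r_USD)T) ⇒ r_USD = r_INR − ln(F/S)/T
ln(71.295/73.698) = -0.033149; /(298/365) = -0.040602
r_USD = 0.0399 + 0.040602 = 0.080502
r_USD = 8.05%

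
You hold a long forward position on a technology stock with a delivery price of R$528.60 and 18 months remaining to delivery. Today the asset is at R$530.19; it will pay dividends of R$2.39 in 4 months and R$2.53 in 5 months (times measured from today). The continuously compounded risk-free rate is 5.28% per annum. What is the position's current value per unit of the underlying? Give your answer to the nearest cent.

R$37.02

PV(remaining dividends) I = 2.39·e^(−0.0528·4/12) + 2.53·e^(−0.0528·5/12) = 4.8233
Current forward F = (S − I)·e^(rT) = (530.19 − 4.8233)·e^(0.0528·18/12) = 525.3667 × 1.082421 = 568.6679
Value (long) = (F − K)·e^(−rT) = (568.6679 − 528.60) × 0.923855 = 37.0169
Value = R$37.02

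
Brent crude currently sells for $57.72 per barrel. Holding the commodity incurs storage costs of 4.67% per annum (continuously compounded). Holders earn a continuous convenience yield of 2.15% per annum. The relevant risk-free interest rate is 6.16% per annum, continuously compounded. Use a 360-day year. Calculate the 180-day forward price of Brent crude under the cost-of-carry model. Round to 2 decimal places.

Net carry = r + u − y = 0.0616 + 0.0467 − 0.0215 = 0.0868
F = S·e^((r+u−y)T) = 57.72 · e^(0.0868 × 180/360) = 57.72 · e^0.043400
= 57.72 × 1.044356 = $60.28 per barrel

$60.28 per barrel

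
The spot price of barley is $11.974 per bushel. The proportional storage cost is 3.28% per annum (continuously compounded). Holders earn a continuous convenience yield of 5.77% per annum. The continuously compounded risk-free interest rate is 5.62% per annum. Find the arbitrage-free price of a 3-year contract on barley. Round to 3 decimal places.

$13.153 per bushel

Net carry = r + u − y = 0.0562 + 0.0328 − 0.0577 = 0.0313
F = S·e^((r+u−y)T) = 11.974 · e^(0.0313 × 3) = 11.974 · e^0.093900
= 11.974 × 1.098450 = $13.153 per bushel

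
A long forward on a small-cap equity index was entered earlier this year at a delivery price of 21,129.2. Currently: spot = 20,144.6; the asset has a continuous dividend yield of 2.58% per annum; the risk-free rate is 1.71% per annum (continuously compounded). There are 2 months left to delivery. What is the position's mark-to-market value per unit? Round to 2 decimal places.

-1010.90

Current fair forward for the remaining 2 months: F = S·e^((r − q)·T), (r − q) = 0.0171 − 0.0258 = -0.0087
F = 20144.6 · e^(-0.0087 × 2/12) = 20144.6 × 0.99855105 = 20115.4115
Value of long forward = (F − K)·e^(−rT) = (20115.4115 − 21129.2) · e^(−0.0171·2/12)
= -1013.7885 × 0.99715406 = -1010.90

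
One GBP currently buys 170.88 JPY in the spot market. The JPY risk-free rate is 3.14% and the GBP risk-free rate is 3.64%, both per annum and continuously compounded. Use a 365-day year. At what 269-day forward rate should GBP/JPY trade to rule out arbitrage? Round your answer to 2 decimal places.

170.25

F = S·e^((r_JPY − r_GBP)T) = 170.88 · e^((0.0314 − 0.0364) × 269/365)
= 170.88 · e^-0.003685 = 170.88 × 0.996322
F = 170.25 JPY per GBP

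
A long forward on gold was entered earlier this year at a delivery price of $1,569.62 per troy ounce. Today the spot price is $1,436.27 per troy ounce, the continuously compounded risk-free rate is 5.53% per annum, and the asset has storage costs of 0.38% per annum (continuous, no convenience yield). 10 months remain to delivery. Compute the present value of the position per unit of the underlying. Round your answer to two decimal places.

Current fair forward for the remaining 10 months: F = S·e^((r + u)·T), (r + u) = 0.0553 + 0.0038 = 0.0591
F = 1436.27 · e^(0.0591 × 10/12) = 1436.27 × 1.05048294 = 1508.7771
Value of long forward = (F − K)·e^(−rT) = (1508.7771 − 1569.62) · e^(−0.0553·10/12)
= -60.8429 × 0.95496238 = -58.10

-$58.10 per troy ounce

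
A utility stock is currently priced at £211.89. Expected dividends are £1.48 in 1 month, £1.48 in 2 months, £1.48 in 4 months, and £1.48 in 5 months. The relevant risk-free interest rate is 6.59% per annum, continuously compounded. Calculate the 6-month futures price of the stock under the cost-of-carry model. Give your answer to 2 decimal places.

PV(dividends) I = 1.48·e^(−0.0659·1/12) + 1.48·e^(−0.0659·2/12) + 1.48·e^(−0.0659·4/12) + 1.48·e^(−0.0659·5/12)
I = 1.4719 + 1.4638 + 1.4478 + 1.4399 = 5.8234
F = (S − I)·e^(rT) = (211.89 − 5.8234) · e^(0.0659·6/12)
= 206.0666 · e^0.032950 = 206.0666 × 1.033499 = £212.97

£212.97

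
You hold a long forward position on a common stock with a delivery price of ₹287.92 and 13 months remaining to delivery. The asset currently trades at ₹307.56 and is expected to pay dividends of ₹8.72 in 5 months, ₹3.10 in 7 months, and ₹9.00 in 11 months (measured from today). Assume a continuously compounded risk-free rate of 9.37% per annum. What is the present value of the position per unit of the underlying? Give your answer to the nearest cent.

PV(remaining dividends) I = 8.72·e^(−0.0937·5/12) + 3.10·e^(−0.0937·7/12) + 9.00·e^(−0.0937·11/12) = 19.5805
Current forward F = (S − I)·e^(rT) = (307.56 − 19.5805)·e^(0.0937·13/12) = 287.9795 × 1.106839 = 318.7469
Value (long) = (F − K)·e^(−rT) = (318.7469 − 287.92) × 0.903474 = 27.8513
Value = ₹27.85

₹27.85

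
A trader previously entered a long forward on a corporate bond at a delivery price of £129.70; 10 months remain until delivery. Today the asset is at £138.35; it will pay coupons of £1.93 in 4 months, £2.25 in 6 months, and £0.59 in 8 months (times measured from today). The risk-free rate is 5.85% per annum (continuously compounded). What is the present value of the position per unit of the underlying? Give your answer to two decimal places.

PV(remaining coupons) I = 1.93·e^(−0.0585·4/12) + 2.25·e^(−0.0585·6/12) + 0.59·e^(−0.0585·8/12) = 4.6453
Current forward F = (S − I)·e^(rT) = (138.35 − 4.6453)·e^(0.0585·10/12) = 133.7047 × 1.049958 = 140.3843
Value (long) = (F − K)·e^(−rT) = (140.3843 − 129.70) × 0.952419 = 10.1759
Value = £10.18

£10.18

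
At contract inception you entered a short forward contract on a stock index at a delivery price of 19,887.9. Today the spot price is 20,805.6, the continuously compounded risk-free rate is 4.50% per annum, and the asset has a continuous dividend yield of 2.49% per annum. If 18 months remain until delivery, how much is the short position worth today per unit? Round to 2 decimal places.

Current fair forward for the remaining 18 months: F = S·e^((r − q)·T), (r − q) = 0.0450 − 0.0249 = 0.0201
F = 20805.6 · e^(0.0201 × 18/12) = 20805.6 × 1.03060911 = 21442.4409
Value of long forward = (F − K)·e^(−rT) = (21442.4409 − 19887.9) · e^(−0.0450·18/12)
= 1554.5409 × 0.93472772 = 1453.07
Short position value = −(long value) = -1453.07

-1453.07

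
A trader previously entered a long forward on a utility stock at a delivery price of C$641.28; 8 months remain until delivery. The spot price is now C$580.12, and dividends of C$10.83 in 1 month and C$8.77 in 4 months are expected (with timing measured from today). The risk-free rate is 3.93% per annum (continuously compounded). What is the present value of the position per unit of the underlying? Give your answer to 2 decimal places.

-C$64.03

PV(remaining dividends) I = 10.83·e^(−0.0393·1/12) + 8.77·e^(−0.0393·4/12) = 19.4505
Current forward F = (S − I)·e^(rT) = (580.12 − 19.4505)·e^(0.0393·8/12) = 560.6695 × 1.026546 = 575.5530
Value (long) = (F − K)·e^(−rT) = (575.5530 − 641.28) × 0.974140 = -64.0273
Value = -C$64.03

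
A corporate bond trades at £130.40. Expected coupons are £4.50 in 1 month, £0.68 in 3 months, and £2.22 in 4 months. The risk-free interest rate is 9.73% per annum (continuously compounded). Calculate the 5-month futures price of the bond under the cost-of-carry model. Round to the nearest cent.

PV(coupons) I = 4.50·e^(−0.0973·1/12) + 0.68·e^(−0.0973·3/12) + 2.22·e^(−0.0973·4/12)
I = 4.4637 + 0.6637 + 2.1492 = 7.2766
F = (S − I)·e^(rT) = (130.40 − 7.2766) · e^(0.0973·5/12)
= 123.1234 · e^0.040542 = 123.1234 × 1.041375 = £128.22

£128.22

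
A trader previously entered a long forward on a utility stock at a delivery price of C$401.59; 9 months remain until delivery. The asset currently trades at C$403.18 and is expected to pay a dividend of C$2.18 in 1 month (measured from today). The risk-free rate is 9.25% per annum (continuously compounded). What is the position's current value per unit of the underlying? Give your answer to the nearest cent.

C$26.34

PV(remaining dividends) I = 2.18·e^(−0.0925·1/12) = 2.1633
Current forward F = (S − I)·e^(rT) = (403.18 − 2.1633)·e^(0.0925·9/12) = 401.0167 × 1.071838 = 429.8249
Value (long) = (F − K)·e^(−rT) = (429.8249 − 401.59) × 0.932977 = 26.3425
Value = C$26.34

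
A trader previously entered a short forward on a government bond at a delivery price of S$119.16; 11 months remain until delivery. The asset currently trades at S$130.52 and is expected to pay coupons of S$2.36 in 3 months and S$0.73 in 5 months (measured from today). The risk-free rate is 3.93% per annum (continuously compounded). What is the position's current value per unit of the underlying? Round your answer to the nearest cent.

-S$12.52

PV(remaining coupons) I = 2.36·e^(−0.0393·3/12) + 0.73·e^(−0.0393·5/12) = 3.0551
Current forward F = (S − I)·e^(rT) = (130.52 − 3.0551)·e^(0.0393·11/12) = 127.4649 × 1.036682 = 132.1406
Value (long) = (F − K)·e^(−rT) = (132.1406 − 119.16) × 0.964616 = 12.5213
Short position value = −(long value) = -S$12.52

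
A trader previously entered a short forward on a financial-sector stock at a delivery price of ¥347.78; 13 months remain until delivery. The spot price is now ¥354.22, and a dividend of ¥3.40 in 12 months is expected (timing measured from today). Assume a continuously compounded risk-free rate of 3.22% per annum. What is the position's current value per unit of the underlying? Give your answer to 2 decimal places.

PV(remaining dividends) I = 3.40·e^(−0.0322·12/12) = 3.2923
Current forward F = (S − I)·e^(rT) = (354.22 − 3.2923)·e^(0.0322·13/12) = 350.9277 × 1.035499 = 363.3853
Value (long) = (F − K)·e^(−rT) = (363.3853 − 347.78) × 0.965718 = 15.0703
Short position value = −(long value) = -¥15.07

-¥15.07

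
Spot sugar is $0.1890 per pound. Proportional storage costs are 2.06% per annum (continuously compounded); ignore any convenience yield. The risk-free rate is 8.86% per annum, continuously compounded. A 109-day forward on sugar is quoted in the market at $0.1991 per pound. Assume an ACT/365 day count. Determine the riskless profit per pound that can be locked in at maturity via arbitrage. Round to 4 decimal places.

Fair forward: F* = S·e^(carry·T), with carry = (r + u) = 0.0886 + 0.0206 = 0.1092
F* = 0.1890 · e^(0.1092 × 109/365) = 0.1890 · e^0.032610 = 0.1890 × 1.033148 = $0.1953
Market $0.1991 > fair $0.1953: forward overpriced → cash-and-carry (buy spot, short the forward).
At maturity, profit = |F_mkt − F*| = |0.1991 − 0.1953| = $0.0038 per pound

$0.0038 per pound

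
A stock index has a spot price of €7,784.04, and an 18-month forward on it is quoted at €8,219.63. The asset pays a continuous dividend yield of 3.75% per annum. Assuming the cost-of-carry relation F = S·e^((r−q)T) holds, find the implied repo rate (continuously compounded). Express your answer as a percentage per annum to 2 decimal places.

From F = S·e^((r−q)T): (r − q) = ln(F/S)/T
ln(8219.63/7784.04) = ln(1.055959) = 0.054449
(r − q) = 0.054449 / (18/12) = 0.036299
r = ln(F/S)/T + q = 0.036299 + 0.0375 = 0.073799
r = 7.38%

7.38%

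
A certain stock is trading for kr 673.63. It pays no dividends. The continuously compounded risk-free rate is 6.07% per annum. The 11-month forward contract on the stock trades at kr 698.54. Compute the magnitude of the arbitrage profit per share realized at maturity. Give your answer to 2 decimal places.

Fair forward: F* = S·e^(carry·T), with carry = r = 0.0607
F* = 673.63 · e^(0.0607 × 11/12) = 673.63 · e^0.055642 = 673.63 × 1.057219 = kr 712.1744
Market kr 698.54 < fair kr 712.1744: forward underpriced → reverse cash-and-carry (short spot, go long the forward).
At maturity, profit = |F_mkt − F*| = |698.54 − 712.1744| = kr 13.63 per share

kr 13.63 per share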